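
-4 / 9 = -0.44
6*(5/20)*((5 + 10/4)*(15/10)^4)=3645/64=56.95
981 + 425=1406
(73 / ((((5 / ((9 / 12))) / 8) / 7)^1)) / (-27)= -22.71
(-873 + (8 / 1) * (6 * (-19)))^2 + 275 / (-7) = 22303300 / 7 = 3186185.71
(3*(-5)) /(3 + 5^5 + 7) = -1 /209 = -0.00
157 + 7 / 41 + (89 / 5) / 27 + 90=1371739 / 5535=247.83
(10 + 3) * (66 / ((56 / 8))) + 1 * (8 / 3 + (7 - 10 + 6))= 2693 / 21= 128.24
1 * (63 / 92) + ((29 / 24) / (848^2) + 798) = 317034257563 / 396945408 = 798.68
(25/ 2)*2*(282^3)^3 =281956417306646564620800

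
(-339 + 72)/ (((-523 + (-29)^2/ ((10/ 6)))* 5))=267/ 92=2.90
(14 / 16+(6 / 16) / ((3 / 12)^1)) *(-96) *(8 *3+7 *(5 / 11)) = -68172 / 11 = -6197.45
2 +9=11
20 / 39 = 0.51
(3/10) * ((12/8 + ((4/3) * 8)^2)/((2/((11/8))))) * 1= 4565/192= 23.78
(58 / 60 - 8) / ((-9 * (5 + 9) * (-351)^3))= -211 / 163460622780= -0.00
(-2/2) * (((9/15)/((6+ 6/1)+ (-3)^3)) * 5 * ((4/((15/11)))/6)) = 22/225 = 0.10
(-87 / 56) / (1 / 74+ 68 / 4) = -3219 / 35252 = -0.09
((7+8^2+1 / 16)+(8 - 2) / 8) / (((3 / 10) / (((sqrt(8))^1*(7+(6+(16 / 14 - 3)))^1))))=74685*sqrt(2) / 14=7544.32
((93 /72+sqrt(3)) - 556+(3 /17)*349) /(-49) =201193 /19992 - sqrt(3) /49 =10.03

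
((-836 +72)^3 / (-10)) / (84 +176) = 55742968 / 325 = 171516.82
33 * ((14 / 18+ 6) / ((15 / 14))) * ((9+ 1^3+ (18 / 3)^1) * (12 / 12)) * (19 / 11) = 259616 / 45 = 5769.24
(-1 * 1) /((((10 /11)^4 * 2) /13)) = -190333 /20000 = -9.52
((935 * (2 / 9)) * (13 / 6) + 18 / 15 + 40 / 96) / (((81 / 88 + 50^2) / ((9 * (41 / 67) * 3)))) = 220063646 / 73727135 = 2.98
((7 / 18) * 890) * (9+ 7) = 49840 / 9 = 5537.78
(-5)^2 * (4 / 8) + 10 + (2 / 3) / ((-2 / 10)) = 115 / 6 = 19.17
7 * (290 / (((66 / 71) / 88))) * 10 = 5765200 / 3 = 1921733.33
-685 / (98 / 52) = -17810 / 49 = -363.47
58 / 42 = 29 / 21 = 1.38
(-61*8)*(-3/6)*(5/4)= 305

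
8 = 8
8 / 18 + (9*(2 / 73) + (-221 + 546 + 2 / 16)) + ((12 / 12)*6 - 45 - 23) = 1386617 / 5256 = 263.82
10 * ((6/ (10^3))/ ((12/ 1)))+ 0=1/ 200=0.00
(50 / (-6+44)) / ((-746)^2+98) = 25 / 10575666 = 0.00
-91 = -91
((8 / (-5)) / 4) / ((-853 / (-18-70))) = -176 / 4265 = -0.04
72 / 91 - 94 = -8482 / 91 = -93.21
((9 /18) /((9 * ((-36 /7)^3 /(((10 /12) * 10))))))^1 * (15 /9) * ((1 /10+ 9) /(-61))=780325 /922109184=0.00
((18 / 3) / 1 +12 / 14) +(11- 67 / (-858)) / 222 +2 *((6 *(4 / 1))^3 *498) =18358262851111 / 1333332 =13768710.91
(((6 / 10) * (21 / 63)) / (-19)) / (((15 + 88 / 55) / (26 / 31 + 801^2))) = -19889657 / 48887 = -406.85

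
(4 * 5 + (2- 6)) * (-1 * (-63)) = 1008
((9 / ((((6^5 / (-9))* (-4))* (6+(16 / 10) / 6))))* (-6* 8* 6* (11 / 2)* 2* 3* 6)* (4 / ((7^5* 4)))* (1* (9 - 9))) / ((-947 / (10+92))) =0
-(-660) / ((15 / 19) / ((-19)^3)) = -5734124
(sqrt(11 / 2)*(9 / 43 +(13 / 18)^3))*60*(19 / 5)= 2792221*sqrt(22) / 41796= 313.35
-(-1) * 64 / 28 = 16 / 7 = 2.29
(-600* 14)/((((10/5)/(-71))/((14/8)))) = 521850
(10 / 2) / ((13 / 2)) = 10 / 13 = 0.77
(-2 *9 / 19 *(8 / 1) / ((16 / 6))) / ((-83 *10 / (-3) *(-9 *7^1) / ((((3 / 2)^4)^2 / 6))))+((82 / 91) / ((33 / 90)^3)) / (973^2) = 331370364571821 / 462931557326318080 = 0.00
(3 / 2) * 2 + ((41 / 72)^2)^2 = 83447329 / 26873856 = 3.11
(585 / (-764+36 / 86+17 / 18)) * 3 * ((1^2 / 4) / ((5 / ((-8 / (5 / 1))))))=543348 / 2951405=0.18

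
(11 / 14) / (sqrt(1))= 11 / 14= 0.79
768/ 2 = 384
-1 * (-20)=20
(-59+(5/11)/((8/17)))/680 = -5107/59840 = -0.09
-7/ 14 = -1/ 2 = -0.50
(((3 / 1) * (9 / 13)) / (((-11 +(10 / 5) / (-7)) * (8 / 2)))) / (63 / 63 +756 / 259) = -6993 / 595660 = -0.01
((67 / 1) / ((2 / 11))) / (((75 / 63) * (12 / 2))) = 5159 / 100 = 51.59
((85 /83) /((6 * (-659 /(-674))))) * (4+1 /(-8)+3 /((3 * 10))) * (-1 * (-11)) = 3340007 /437576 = 7.63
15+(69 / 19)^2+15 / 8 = 86823 / 2888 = 30.06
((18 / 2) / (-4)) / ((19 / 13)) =-117 / 76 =-1.54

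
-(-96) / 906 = 16 / 151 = 0.11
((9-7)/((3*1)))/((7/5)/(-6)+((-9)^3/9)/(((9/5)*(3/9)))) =-20/4057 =-0.00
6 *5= 30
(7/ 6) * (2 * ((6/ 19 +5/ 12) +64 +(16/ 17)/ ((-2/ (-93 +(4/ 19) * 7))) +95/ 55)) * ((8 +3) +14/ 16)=163448635/ 53856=3034.92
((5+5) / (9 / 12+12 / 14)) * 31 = 1736 / 9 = 192.89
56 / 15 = 3.73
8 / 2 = 4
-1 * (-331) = 331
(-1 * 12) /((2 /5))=-30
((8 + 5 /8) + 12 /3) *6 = 303 /4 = 75.75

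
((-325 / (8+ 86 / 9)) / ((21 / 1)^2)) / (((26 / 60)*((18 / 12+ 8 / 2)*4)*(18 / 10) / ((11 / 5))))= -125 / 23226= -0.01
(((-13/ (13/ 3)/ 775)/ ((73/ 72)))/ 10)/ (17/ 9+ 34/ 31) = -972/ 7601125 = -0.00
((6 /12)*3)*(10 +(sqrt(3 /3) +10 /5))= 39 /2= 19.50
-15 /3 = -5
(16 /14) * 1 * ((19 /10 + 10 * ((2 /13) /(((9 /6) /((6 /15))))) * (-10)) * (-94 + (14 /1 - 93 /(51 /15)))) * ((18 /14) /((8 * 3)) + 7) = 123846325 /64974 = 1906.09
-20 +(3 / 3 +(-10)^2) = 81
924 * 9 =8316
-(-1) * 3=3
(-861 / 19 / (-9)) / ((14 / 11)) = 451 / 114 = 3.96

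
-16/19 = -0.84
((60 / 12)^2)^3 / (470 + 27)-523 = -491.56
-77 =-77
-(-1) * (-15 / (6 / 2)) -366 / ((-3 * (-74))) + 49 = 1567 / 37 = 42.35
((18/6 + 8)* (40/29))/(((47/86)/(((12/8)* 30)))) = 1702800/1363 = 1249.30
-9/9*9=-9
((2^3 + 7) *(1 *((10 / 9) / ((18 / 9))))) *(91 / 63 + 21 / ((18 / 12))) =3475 / 27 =128.70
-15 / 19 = -0.79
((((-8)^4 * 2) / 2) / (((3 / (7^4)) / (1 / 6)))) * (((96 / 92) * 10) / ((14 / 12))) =112394240 / 23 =4886706.09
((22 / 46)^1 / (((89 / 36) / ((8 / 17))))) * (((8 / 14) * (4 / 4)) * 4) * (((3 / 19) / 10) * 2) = 152064 / 23141335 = 0.01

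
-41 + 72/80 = -401/10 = -40.10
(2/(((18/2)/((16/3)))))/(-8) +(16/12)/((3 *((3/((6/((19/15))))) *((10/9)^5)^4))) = -80581010868487640791/1282500000000000000000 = -0.06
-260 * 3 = -780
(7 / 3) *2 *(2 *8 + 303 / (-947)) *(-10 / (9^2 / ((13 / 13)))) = -2078860 / 230121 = -9.03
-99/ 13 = -7.62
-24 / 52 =-0.46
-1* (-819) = 819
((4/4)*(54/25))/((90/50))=6/5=1.20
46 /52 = 23 /26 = 0.88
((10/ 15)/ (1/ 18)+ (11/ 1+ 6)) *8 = 232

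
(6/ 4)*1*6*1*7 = 63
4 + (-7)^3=-339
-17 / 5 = -3.40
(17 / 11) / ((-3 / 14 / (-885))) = 70210 / 11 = 6382.73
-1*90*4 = -360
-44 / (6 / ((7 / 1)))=-154 / 3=-51.33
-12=-12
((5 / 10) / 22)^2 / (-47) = -1 / 90992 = -0.00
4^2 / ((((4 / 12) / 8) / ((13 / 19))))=262.74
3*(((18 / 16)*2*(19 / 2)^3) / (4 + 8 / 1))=61731 / 128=482.27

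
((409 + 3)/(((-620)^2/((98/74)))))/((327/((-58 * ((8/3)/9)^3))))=-37468928/5721424423425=-0.00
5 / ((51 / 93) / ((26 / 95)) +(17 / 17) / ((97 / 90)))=78182 / 45839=1.71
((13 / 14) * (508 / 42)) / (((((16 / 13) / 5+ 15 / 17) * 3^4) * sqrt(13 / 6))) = 140335 * sqrt(78) / 14848029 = 0.08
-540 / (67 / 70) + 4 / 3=-113132 / 201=-562.85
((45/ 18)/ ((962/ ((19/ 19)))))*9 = 45/ 1924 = 0.02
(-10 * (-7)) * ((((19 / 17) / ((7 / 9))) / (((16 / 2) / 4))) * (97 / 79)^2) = 8044695 / 106097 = 75.82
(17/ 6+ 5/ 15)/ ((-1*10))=-19/ 60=-0.32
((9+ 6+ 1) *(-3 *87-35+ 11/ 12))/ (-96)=3541/ 72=49.18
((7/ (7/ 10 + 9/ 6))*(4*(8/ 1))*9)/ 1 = 10080/ 11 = 916.36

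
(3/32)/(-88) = -3/2816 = -0.00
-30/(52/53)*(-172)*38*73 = 189658380/13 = 14589106.15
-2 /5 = -0.40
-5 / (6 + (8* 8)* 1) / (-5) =1 / 70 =0.01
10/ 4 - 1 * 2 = 0.50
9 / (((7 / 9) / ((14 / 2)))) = 81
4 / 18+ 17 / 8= 169 / 72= 2.35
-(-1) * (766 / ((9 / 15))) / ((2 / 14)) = 26810 / 3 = 8936.67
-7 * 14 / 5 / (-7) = 14 / 5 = 2.80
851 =851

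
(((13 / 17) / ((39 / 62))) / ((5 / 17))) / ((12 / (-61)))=-1891 / 90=-21.01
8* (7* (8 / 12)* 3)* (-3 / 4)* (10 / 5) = -168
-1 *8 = -8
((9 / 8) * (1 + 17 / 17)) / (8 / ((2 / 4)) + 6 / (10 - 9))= 0.10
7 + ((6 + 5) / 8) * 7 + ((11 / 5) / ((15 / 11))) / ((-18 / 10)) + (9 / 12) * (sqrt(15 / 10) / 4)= 3 * sqrt(6) / 32 + 16987 / 1080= 15.96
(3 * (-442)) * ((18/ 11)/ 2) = -11934/ 11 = -1084.91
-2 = -2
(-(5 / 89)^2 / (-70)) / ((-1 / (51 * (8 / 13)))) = -1020 / 720811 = -0.00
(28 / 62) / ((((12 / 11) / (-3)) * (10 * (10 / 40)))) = -77 / 155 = -0.50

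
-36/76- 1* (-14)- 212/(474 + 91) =141177/10735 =13.15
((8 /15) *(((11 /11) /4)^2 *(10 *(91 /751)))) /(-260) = -7 /45060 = -0.00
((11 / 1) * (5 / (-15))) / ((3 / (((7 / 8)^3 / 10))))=-0.08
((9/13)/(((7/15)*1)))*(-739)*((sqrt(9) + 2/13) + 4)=-9278145/1183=-7842.90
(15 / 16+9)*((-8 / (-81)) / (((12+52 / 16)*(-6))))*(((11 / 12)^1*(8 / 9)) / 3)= -1166 / 400221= -0.00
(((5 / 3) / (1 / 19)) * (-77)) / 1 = -7315 / 3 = -2438.33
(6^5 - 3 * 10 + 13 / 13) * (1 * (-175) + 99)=-588772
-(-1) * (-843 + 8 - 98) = -933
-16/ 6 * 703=-5624/ 3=-1874.67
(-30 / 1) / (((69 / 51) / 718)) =-366180 / 23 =-15920.87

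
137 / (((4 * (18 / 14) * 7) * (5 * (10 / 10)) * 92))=137 / 16560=0.01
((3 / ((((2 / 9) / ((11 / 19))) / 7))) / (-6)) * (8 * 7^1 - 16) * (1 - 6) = 34650 / 19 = 1823.68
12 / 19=0.63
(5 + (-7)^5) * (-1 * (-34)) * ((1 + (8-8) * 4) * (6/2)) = -1713804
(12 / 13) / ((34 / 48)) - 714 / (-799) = 2.20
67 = 67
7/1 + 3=10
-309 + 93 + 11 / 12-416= -7573 / 12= -631.08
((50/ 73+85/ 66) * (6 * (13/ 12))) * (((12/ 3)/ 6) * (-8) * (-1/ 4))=123565/ 7227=17.10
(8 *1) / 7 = 8 / 7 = 1.14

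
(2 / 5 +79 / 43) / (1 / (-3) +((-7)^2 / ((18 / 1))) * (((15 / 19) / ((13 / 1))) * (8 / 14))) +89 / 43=-92552 / 12685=-7.30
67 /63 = 1.06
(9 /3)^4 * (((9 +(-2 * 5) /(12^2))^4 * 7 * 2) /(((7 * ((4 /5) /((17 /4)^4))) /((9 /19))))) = 71385430271355605 /358612992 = 199059799.46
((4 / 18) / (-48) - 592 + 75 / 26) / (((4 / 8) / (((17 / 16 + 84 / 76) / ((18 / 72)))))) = -1090150091 / 106704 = -10216.58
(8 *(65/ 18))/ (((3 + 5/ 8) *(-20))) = -104/ 261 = -0.40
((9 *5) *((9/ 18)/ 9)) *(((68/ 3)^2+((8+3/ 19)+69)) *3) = 252625/ 57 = 4432.02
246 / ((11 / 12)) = 268.36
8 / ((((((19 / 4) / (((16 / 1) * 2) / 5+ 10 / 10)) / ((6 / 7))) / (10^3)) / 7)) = 1420800 / 19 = 74778.95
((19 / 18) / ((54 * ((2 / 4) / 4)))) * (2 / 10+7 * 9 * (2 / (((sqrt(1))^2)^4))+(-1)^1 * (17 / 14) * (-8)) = 180766 / 8505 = 21.25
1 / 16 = 0.06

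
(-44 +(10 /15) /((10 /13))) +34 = -137 /15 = -9.13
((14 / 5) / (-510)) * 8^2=-448 / 1275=-0.35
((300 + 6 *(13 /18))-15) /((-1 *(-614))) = 434 /921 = 0.47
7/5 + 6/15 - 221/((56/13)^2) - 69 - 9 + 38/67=-91968747/1050560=-87.54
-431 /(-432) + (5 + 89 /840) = 92287 /15120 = 6.10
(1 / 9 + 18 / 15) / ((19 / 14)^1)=826 / 855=0.97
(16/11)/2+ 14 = 162/11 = 14.73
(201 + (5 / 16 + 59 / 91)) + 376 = 841511 / 1456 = 577.96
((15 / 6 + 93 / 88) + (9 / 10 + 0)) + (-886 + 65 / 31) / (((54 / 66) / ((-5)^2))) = -3314973881 / 122760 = -27003.70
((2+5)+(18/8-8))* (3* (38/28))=285/56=5.09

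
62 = 62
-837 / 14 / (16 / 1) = -837 / 224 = -3.74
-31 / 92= -0.34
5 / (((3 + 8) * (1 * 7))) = 5 / 77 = 0.06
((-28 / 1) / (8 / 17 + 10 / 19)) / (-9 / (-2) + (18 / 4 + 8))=-38 / 23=-1.65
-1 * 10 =-10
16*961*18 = 276768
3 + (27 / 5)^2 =804 / 25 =32.16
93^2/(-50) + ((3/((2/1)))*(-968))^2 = 105406551/50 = 2108131.02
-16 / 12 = -4 / 3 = -1.33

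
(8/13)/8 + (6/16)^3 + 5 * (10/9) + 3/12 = 355543/59904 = 5.94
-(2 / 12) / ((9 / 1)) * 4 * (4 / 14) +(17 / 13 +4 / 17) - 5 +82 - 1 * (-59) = 5744149 / 41769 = 137.52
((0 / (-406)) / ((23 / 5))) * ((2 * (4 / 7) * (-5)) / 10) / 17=0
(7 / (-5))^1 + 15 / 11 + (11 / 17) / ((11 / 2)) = 76 / 935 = 0.08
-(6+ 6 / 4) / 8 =-15 / 16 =-0.94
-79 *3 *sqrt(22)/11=-237 *sqrt(22)/11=-101.06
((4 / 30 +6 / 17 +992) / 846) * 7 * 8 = 7086352 / 107865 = 65.70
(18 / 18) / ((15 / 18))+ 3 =21 / 5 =4.20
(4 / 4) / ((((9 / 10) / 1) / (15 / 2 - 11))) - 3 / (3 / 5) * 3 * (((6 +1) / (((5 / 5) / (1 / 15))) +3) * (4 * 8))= -15011 / 9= -1667.89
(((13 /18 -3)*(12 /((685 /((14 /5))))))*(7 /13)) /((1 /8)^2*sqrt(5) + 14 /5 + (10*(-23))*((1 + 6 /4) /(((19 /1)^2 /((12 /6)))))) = 67024611584*sqrt(5) /10514371144173 + 2756735270912 /17523951906955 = 0.17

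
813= 813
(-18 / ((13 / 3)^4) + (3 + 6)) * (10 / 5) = 511182 / 28561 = 17.90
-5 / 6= -0.83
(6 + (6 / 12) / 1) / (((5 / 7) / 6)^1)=273 / 5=54.60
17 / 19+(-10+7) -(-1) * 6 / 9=-82 / 57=-1.44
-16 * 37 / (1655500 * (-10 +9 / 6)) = 296 / 7035875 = 0.00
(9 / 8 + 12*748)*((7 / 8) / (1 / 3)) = 1508157 / 64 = 23564.95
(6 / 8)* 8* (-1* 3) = -18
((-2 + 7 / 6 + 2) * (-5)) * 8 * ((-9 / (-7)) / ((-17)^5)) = 60 / 1419857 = 0.00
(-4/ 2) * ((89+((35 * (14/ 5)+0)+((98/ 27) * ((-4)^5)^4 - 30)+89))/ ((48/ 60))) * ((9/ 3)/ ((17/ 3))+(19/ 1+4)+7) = -304593466314760.95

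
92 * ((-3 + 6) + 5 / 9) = 2944 / 9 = 327.11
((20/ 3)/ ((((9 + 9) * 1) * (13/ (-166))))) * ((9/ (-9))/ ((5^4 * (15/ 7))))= 2324/ 658125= 0.00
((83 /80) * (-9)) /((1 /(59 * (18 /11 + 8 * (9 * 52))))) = -907947873 /440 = -2063517.89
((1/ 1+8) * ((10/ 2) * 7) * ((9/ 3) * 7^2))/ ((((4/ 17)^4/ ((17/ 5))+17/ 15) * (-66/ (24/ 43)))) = -345.24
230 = 230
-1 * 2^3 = -8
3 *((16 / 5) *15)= 144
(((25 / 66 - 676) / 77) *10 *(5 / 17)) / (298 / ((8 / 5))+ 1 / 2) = -262300 / 1898127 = -0.14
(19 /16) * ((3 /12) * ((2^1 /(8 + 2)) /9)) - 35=-34.99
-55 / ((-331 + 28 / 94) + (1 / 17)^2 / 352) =262966880 / 1581158257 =0.17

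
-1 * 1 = -1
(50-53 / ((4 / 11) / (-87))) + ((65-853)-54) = 47553 / 4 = 11888.25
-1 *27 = -27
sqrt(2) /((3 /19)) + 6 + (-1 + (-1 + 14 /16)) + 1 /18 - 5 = -5 /72 + 19 * sqrt(2) /3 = 8.89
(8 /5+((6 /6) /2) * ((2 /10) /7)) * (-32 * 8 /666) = -7232 /11655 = -0.62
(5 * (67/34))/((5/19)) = 1273/34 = 37.44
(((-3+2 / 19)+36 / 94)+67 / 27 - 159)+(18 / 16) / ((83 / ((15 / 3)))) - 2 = -2576962069 / 16009704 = -160.96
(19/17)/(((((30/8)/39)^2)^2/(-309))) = -42926497536/10625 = -4040140.94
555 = 555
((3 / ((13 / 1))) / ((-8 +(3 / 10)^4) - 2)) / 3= -10000 / 1298947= -0.01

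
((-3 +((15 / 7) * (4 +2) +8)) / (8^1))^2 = 15625 / 3136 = 4.98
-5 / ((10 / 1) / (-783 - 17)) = 400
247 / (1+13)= 247 / 14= 17.64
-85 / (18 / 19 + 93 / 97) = -156655 / 3513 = -44.59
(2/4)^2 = 1/4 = 0.25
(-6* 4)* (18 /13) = -432 /13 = -33.23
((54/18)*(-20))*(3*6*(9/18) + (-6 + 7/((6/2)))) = -320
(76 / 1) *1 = 76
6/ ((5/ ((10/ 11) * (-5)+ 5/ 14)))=-387/ 77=-5.03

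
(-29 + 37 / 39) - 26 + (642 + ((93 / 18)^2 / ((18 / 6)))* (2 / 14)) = 5790853 / 9828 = 589.22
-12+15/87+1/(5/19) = -1164/145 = -8.03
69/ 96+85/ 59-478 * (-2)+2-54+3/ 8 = 1711537/ 1888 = 906.53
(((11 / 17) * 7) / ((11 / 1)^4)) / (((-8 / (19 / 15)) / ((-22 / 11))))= 133 / 1357620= 0.00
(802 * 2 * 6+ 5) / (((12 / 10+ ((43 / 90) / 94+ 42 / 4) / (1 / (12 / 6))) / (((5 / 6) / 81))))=11314075 / 2536623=4.46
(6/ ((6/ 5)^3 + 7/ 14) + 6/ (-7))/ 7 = 7158/ 27293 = 0.26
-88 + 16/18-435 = -4699/9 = -522.11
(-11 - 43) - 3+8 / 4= -55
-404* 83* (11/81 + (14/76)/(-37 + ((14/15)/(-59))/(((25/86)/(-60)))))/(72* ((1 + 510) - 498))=-167349300871/35839019268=-4.67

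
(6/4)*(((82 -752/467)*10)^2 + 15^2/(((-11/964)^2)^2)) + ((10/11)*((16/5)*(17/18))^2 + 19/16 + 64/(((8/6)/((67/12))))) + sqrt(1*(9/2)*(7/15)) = sqrt(210)/10 + 411919008186988263364663/20690905997520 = 19908215148.55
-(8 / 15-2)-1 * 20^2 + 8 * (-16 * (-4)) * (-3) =-29018 / 15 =-1934.53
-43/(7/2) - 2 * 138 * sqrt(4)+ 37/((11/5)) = -42155/77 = -547.47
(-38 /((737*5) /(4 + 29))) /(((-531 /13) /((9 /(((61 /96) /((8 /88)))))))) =142272 /13262315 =0.01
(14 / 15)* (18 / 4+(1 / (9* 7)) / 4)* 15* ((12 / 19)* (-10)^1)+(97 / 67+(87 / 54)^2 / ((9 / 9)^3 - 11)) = -1637671273 / 4124520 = -397.06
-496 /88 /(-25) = 62 /275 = 0.23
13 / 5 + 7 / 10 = 33 / 10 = 3.30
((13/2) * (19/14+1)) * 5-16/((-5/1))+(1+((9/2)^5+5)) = 2162819/1120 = 1931.09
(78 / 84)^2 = 169 / 196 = 0.86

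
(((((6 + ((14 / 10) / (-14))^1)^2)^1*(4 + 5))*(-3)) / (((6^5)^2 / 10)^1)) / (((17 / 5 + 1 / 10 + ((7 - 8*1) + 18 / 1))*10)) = -3481 / 4590950400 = -0.00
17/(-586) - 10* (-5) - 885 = -489327/586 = -835.03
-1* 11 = -11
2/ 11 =0.18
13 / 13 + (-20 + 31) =12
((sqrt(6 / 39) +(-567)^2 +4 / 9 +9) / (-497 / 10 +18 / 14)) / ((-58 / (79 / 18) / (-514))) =-2056125619030 / 7960761-710605 * sqrt(26) / 11498877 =-258282.86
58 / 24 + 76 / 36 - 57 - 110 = -5849 / 36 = -162.47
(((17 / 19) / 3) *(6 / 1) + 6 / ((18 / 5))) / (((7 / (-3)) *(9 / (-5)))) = 985 / 1197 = 0.82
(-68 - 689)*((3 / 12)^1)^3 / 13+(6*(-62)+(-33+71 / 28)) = -2349251 / 5824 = -403.37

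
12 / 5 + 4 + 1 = 37 / 5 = 7.40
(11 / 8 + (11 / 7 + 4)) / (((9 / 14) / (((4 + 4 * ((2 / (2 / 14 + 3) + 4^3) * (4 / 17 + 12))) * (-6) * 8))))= -921618800 / 561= -1642814.26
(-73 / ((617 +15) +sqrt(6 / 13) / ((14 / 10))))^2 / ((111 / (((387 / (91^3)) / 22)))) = 2363619453567 / 842411128770265025972 -543078390 * sqrt(78) / 1113186134446421641463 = 0.00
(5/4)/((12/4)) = 5/12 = 0.42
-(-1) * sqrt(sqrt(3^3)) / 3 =3^(3 / 4) / 3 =0.76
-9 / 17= -0.53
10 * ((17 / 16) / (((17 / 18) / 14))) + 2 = 319 / 2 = 159.50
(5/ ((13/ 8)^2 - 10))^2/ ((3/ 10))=1024000/ 665523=1.54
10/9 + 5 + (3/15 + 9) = 689/45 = 15.31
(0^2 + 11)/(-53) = -11/53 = -0.21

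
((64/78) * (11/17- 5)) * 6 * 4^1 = -18944/221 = -85.72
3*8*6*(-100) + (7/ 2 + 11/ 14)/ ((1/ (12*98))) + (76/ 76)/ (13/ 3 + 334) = -9500397/ 1015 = -9360.00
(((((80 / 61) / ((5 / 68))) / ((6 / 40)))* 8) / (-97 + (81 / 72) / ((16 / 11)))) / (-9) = 22282240 / 20286099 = 1.10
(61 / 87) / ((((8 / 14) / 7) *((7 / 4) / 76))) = 32452 / 87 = 373.01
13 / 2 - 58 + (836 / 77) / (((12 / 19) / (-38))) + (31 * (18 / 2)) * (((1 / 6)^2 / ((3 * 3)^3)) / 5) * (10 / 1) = -3596170 / 5103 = -704.72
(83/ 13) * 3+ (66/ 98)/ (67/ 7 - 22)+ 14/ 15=793006/ 39585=20.03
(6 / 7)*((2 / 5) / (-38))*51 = -306 / 665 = -0.46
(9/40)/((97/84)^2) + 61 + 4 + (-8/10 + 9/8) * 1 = 24649221/376360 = 65.49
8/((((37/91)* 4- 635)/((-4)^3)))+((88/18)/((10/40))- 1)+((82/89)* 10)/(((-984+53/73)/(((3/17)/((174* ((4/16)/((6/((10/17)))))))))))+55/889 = 1659591195181292978/85434060175285563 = 19.43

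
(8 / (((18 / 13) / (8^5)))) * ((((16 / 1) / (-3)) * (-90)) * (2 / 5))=109051904 / 3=36350634.67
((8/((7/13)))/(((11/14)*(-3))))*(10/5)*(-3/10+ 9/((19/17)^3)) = -29230448/377245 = -77.48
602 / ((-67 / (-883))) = 531566 / 67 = 7933.82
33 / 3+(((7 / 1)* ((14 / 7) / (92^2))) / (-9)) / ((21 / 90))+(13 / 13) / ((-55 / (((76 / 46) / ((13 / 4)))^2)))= 648727537 / 59004660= 10.99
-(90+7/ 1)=-97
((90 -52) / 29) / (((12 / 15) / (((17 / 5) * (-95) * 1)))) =-30685 / 58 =-529.05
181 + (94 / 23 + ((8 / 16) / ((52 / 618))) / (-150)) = 11065831 / 59800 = 185.05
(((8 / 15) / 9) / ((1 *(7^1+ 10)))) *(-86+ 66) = -32 / 459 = -0.07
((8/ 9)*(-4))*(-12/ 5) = 128/ 15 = 8.53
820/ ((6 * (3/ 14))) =5740/ 9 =637.78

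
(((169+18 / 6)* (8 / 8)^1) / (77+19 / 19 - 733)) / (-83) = 172 / 54365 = 0.00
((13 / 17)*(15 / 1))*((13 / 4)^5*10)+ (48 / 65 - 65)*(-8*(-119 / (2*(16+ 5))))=40134.71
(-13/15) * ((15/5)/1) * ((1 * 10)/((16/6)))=-39/4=-9.75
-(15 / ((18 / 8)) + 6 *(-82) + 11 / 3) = 1445 / 3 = 481.67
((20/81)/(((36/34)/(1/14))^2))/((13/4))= 1445/4179357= 0.00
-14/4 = -7/2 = -3.50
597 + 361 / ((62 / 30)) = 23922 / 31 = 771.68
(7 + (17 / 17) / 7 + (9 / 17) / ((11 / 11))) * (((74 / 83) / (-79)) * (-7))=814 / 1343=0.61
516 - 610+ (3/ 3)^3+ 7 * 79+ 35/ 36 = 16595/ 36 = 460.97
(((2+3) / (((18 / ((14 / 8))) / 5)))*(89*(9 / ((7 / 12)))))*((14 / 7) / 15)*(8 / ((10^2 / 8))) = 1424 / 5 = 284.80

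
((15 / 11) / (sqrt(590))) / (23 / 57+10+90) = 171 * sqrt(590) / 7428454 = 0.00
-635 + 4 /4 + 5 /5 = -633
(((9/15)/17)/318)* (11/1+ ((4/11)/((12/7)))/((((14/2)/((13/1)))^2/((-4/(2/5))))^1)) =851/2081310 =0.00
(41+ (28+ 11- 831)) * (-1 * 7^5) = 12622057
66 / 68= 33 / 34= 0.97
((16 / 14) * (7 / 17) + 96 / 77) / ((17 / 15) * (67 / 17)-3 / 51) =30 / 77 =0.39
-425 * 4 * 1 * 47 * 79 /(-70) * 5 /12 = 1578025 /42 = 37572.02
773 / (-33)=-773 / 33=-23.42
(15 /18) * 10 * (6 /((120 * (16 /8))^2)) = 1 /1152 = 0.00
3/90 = 1/30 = 0.03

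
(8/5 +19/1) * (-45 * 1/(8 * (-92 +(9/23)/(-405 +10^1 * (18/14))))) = 2167635/1721032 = 1.26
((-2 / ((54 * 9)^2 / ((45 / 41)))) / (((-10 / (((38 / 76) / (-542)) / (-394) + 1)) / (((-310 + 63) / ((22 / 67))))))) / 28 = -15671903 / 627687615744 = -0.00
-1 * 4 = -4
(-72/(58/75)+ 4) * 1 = -89.10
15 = 15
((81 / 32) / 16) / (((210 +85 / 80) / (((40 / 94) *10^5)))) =5062500 / 158719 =31.90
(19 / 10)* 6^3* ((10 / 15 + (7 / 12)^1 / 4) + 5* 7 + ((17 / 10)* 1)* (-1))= 1399977 / 100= 13999.77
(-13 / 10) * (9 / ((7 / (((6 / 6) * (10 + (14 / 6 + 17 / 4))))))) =-7761 / 280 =-27.72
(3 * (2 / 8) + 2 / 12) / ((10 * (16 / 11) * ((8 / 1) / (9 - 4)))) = 121 / 3072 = 0.04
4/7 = 0.57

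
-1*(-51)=51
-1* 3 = -3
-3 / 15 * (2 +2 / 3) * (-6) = 16 / 5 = 3.20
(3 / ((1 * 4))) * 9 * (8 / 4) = 27 / 2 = 13.50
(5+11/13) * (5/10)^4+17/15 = 1169/780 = 1.50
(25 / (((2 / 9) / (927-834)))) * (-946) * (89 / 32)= -27527491.41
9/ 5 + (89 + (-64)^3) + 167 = -1309431/ 5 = -261886.20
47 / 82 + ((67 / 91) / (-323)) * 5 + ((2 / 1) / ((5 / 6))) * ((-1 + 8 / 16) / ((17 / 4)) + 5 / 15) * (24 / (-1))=-11.86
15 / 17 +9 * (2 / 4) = 183 / 34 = 5.38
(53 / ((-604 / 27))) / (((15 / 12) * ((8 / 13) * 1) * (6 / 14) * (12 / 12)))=-43407 / 6040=-7.19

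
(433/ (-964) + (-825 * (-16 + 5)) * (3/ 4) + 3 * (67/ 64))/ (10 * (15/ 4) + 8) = 105021113/ 701792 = 149.65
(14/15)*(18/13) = 84/65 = 1.29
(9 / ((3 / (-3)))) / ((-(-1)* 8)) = -9 / 8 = -1.12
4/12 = 0.33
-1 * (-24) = 24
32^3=32768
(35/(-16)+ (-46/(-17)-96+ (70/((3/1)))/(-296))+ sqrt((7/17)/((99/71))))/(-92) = 1.03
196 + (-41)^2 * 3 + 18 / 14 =36682 / 7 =5240.29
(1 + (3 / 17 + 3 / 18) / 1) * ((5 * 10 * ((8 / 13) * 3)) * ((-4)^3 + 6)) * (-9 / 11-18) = 135320.61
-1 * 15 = -15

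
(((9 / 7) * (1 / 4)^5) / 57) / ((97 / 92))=69 / 3302656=0.00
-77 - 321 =-398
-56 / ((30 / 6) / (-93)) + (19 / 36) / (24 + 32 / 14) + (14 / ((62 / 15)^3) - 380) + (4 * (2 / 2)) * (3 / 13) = 8500860127571 / 12826812960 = 662.74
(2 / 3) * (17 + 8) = 50 / 3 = 16.67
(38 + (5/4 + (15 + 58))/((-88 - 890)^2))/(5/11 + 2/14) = 1243856845/19554784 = 63.61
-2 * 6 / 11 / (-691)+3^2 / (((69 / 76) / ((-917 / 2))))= -794593062 / 174823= -4545.13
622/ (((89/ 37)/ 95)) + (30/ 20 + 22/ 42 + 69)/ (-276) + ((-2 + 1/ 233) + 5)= 5905797728009/ 240383304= 24568.25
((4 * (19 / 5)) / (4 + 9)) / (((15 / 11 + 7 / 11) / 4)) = 152 / 65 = 2.34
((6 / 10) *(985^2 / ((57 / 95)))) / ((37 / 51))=49481475 / 37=1337337.16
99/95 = 1.04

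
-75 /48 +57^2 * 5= 259895 /16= 16243.44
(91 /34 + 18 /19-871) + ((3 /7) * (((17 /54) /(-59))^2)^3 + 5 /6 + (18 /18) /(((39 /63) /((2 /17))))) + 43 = -8436906694906620746544934969 /10247013036412639381492416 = -823.35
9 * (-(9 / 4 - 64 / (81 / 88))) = 21799 / 36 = 605.53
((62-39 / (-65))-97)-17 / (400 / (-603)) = -3509 / 400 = -8.77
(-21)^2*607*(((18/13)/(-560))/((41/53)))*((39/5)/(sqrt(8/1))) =-54722871*sqrt(2)/32800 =-2359.45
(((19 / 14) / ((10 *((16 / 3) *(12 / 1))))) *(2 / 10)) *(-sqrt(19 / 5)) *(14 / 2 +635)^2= -1957779 *sqrt(95) / 56000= -340.75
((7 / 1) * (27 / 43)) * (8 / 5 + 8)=9072 / 215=42.20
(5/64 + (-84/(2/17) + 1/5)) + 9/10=-228103/320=-712.82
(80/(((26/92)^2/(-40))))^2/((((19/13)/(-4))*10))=-18339659776000/41743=-439346951.01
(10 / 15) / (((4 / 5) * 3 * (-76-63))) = -5 / 2502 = -0.00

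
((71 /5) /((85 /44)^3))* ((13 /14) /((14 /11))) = 216218288 /150460625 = 1.44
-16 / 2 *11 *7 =-616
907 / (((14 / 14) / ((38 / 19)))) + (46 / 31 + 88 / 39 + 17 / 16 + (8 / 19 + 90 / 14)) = 4696950877 / 2572752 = 1825.65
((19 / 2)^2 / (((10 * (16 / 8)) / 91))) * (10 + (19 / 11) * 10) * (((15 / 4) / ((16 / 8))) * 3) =22174425 / 352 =62995.53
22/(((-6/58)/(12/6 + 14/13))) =-25520/39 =-654.36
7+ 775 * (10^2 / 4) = 19382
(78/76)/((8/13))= 507/304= 1.67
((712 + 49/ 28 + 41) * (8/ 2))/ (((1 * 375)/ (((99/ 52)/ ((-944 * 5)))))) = -99627/ 30680000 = -0.00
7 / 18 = 0.39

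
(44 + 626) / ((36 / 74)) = 12395 / 9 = 1377.22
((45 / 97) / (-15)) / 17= -3 / 1649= -0.00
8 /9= 0.89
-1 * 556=-556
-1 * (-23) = 23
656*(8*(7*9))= 330624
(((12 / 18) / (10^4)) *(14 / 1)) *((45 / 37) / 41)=21 / 758500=0.00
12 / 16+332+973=5223 / 4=1305.75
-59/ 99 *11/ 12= -59/ 108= -0.55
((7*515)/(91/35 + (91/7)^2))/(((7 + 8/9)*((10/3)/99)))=292005/3692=79.09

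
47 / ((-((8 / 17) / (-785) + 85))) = -627215 / 1134317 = -0.55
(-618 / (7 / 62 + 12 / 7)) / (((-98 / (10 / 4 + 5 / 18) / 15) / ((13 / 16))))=399125 / 3416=116.84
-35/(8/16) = -70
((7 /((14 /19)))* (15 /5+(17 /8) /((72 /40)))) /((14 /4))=817 /72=11.35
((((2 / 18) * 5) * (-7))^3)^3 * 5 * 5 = -1970390966796875 / 387420489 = -5085923.49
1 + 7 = 8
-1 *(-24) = 24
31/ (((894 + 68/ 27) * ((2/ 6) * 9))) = 0.01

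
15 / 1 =15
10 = 10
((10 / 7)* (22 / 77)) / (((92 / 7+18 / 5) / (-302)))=-15100 / 2051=-7.36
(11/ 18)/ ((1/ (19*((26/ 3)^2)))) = 70642/ 81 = 872.12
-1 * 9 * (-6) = 54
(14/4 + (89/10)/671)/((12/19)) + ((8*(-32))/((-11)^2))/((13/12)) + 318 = 617188333/1919060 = 321.61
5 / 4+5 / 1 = 25 / 4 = 6.25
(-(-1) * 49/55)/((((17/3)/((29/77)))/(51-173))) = -74298/10285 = -7.22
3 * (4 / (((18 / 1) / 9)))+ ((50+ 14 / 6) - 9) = 148 / 3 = 49.33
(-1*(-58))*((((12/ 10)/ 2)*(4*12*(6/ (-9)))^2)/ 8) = 4454.40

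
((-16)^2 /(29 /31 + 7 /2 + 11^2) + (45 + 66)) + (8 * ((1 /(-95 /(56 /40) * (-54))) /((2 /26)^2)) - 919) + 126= -67782337886 /99740025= -679.59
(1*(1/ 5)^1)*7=7/ 5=1.40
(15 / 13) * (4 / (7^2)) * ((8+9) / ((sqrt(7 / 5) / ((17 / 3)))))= 5780 * sqrt(35) / 4459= 7.67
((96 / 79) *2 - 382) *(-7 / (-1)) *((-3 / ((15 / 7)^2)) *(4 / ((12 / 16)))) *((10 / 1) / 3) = 329126336 / 10665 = 30860.42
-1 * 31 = -31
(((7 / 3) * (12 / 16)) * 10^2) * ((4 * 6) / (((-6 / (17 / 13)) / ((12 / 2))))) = -71400 / 13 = -5492.31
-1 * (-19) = 19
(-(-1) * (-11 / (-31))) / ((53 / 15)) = 165 / 1643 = 0.10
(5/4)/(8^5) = 5/131072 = 0.00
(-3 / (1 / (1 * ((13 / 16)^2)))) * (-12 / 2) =1521 / 128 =11.88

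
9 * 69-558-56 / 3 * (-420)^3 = 1382976063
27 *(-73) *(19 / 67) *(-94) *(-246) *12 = -10391648112 / 67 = -155099225.55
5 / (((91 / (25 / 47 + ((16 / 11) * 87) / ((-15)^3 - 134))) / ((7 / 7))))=0.03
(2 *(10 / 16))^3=125 / 64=1.95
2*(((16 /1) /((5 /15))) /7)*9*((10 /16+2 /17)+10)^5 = 179727628493249127 /10177534976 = 17659249.41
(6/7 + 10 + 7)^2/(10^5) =5/1568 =0.00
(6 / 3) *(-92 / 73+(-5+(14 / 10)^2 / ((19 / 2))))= -419842 / 34675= -12.11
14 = 14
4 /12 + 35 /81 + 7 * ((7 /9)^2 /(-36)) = 1889 /2916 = 0.65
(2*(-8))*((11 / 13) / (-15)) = 176 / 195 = 0.90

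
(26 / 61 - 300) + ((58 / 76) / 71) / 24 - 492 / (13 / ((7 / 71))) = -15574188235 / 51348336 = -303.30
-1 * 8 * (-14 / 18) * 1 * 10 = 560 / 9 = 62.22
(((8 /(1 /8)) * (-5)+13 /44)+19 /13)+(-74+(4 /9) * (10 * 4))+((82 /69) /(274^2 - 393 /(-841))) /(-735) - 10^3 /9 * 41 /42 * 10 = -8017610226989881607 /5494820855984460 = -1459.12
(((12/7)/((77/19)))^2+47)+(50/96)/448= 42107316487/892480512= 47.18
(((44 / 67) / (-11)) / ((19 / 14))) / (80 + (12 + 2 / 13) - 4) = -364 / 729429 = -0.00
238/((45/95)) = 4522/9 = 502.44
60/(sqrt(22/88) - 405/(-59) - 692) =-2360/26929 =-0.09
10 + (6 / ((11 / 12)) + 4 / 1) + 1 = 237 / 11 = 21.55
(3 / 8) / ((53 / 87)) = 261 / 424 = 0.62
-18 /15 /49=-0.02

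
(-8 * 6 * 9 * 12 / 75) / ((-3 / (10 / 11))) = 1152 / 55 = 20.95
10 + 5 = 15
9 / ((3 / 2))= 6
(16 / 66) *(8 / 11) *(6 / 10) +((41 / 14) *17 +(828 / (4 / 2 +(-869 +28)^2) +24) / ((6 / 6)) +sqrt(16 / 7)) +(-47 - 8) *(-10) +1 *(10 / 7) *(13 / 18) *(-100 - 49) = 4 *sqrt(7) / 7 +402370921339 / 855812430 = 471.67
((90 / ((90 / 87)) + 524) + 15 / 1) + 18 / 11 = 627.64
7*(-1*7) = -49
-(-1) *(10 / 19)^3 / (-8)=-125 / 6859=-0.02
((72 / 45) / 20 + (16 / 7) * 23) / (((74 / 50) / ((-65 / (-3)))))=598910 / 777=770.80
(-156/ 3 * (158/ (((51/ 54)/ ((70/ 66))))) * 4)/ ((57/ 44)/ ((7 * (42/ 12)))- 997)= 676341120/ 18270053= 37.02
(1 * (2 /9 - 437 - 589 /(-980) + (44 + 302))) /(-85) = 795359 /749700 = 1.06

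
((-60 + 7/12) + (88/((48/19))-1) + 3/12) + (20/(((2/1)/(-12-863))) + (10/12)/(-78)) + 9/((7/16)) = -28680635/3276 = -8754.77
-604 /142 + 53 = 48.75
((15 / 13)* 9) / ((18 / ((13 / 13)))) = 15 / 26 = 0.58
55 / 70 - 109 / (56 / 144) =-559 / 2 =-279.50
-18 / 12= -3 / 2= -1.50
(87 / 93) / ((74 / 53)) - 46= -103987 / 2294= -45.33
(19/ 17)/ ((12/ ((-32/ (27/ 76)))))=-11552/ 1377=-8.39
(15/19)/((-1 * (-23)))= 15/437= 0.03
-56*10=-560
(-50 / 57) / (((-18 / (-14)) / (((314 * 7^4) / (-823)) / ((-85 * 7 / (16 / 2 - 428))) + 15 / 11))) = 1287310150 / 2924119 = 440.24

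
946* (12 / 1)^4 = 19616256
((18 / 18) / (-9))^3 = -1 / 729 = -0.00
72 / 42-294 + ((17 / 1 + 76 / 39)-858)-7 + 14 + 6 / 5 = -1533082 / 1365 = -1123.14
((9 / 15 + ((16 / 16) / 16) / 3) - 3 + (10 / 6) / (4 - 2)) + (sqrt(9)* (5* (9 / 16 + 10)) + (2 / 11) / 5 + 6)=43013 / 264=162.93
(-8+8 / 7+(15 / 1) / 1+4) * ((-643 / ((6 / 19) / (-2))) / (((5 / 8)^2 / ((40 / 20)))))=26584192 / 105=253182.78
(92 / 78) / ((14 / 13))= 23 / 21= 1.10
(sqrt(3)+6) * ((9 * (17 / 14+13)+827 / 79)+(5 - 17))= 139795 * sqrt(3) / 1106+419385 / 553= 977.31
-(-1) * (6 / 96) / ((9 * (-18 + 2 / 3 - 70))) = -1 / 12576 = -0.00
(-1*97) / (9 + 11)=-97 / 20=-4.85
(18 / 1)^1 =18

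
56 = 56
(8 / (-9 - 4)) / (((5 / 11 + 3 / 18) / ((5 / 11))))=-240 / 533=-0.45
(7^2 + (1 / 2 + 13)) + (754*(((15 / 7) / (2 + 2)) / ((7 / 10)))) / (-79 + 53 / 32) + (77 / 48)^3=3526911991 / 59609088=59.17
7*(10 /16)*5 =175 /8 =21.88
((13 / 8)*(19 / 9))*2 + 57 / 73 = 20083 / 2628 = 7.64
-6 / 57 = -0.11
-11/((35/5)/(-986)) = 10846/7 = 1549.43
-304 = -304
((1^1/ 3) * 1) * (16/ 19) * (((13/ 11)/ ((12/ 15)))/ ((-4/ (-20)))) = 1300/ 627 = 2.07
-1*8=-8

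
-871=-871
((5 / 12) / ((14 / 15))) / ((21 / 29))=725 / 1176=0.62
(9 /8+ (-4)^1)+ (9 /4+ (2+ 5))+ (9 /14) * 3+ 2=577 /56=10.30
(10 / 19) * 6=60 / 19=3.16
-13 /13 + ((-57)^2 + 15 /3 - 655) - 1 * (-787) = 3385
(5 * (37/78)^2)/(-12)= -6845/73008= -0.09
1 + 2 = 3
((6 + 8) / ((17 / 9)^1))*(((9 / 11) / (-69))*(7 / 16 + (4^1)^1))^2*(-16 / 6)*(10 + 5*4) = -14291235 / 8705224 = -1.64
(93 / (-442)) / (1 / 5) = -465 / 442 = -1.05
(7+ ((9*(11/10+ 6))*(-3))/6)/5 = -499/100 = -4.99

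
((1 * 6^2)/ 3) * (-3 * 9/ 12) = -27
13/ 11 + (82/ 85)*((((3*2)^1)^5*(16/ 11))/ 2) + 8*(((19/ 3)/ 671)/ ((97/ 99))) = 30189912997/ 5532395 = 5456.93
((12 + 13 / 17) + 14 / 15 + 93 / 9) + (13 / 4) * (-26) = -30839 / 510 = -60.47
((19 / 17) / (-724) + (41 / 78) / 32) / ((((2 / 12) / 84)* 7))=342903 / 320008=1.07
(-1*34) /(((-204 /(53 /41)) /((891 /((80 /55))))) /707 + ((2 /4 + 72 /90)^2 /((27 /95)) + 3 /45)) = -4896710280 /865939801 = -5.65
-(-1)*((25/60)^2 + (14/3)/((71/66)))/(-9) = -46127/92016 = -0.50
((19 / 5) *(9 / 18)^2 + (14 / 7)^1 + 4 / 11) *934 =340443 / 110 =3094.94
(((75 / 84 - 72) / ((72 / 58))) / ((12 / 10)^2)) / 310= -288695 / 2249856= -0.13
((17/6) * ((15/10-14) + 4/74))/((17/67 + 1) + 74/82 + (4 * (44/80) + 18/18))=-71682965/10887916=-6.58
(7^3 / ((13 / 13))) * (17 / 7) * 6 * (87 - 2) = 424830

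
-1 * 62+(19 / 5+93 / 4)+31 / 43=-34.23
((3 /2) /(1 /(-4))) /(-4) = 3 /2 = 1.50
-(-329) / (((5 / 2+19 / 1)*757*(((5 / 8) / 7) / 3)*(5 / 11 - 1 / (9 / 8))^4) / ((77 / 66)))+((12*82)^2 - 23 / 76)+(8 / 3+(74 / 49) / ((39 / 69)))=78250096704227281897573 / 80813225491269180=968283.30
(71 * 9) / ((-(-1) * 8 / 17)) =10863 / 8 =1357.88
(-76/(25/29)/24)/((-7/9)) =1653/350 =4.72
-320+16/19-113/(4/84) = -51151/19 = -2692.16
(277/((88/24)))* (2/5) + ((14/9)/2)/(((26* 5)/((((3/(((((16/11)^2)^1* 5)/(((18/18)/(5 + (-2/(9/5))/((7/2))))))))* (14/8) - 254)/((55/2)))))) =1465832237381/48597120000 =30.16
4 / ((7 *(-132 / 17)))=-17 / 231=-0.07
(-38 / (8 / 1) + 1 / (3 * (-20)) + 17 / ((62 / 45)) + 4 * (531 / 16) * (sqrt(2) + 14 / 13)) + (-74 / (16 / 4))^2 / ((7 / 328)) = 16375.13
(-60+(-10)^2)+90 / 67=2770 / 67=41.34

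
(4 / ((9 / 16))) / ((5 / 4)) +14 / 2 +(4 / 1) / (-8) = 1097 / 90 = 12.19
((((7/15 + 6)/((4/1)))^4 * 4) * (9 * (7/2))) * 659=408385573253/720000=567202.19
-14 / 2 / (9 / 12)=-28 / 3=-9.33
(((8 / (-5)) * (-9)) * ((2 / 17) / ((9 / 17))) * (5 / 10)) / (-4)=-2 / 5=-0.40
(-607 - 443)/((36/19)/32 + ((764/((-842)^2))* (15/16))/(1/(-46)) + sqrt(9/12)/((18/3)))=7280480843722800/11252267173069 - 47630470949212200* sqrt(3)/11252267173069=-6684.69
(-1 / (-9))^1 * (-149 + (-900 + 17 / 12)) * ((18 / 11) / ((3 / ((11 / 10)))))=-69.84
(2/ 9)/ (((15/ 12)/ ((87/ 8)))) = 29/ 15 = 1.93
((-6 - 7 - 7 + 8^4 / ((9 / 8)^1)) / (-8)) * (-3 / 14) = 8147 / 84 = 96.99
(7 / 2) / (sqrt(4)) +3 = 19 / 4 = 4.75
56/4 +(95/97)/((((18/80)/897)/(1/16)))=150173/582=258.03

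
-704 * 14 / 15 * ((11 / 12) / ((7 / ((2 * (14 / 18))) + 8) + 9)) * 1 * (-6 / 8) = 13552 / 645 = 21.01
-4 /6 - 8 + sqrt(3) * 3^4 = -26 /3 + 81 * sqrt(3) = 131.63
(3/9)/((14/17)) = 17/42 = 0.40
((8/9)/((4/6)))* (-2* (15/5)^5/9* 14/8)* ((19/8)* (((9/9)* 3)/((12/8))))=-1197/2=-598.50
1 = 1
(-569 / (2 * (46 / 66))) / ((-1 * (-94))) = -18777 / 4324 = -4.34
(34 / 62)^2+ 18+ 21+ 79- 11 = 103116 / 961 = 107.30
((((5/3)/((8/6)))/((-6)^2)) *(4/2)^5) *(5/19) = 50/171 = 0.29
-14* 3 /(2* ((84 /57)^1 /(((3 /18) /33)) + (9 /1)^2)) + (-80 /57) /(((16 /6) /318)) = -7510507 /44859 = -167.42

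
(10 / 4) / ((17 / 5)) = 0.74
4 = 4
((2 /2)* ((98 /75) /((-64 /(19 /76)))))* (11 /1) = -539 /9600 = -0.06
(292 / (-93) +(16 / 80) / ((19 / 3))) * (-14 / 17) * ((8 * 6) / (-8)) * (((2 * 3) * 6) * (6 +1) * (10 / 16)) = -24220602 / 10013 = -2418.92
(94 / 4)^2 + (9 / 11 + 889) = 63451 / 44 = 1442.07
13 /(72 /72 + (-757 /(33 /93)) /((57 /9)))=-2717 /70192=-0.04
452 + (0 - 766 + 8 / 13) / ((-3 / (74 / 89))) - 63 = 601.13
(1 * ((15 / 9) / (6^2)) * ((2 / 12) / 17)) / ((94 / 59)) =295 / 1035504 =0.00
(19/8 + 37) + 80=955/8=119.38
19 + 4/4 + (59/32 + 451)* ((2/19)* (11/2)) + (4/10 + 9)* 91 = 3458221/3040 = 1137.57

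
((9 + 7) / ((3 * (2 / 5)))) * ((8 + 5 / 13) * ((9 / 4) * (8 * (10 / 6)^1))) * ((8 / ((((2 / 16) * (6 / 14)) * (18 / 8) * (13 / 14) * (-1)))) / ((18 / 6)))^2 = 27442177638400 / 14414517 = 1903787.52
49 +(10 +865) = 924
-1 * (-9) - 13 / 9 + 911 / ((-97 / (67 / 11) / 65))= -3710.72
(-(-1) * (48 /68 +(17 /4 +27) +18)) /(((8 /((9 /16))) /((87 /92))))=2659851 /800768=3.32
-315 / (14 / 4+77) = -3.91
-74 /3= -24.67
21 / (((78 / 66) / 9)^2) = 205821 / 169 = 1217.88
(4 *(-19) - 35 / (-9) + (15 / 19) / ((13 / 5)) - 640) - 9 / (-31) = -49032781 / 68913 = -711.52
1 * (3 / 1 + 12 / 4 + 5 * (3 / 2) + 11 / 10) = 73 / 5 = 14.60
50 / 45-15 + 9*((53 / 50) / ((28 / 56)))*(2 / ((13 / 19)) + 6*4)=58477 / 117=499.80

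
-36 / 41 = -0.88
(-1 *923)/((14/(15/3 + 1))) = -2769/7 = -395.57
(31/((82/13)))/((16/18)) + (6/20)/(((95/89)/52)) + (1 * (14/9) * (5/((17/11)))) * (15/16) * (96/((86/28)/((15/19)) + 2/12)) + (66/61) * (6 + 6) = 3321286510579/22942173200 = 144.77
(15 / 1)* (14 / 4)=105 / 2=52.50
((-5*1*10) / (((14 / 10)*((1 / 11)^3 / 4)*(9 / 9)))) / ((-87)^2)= -1331000 / 52983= -25.12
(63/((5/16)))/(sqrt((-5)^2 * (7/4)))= 288 * sqrt(7)/25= 30.48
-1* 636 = -636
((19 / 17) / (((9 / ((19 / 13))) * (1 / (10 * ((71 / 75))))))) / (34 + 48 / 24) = 25631 / 537030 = 0.05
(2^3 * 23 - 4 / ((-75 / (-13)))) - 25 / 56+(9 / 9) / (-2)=182.36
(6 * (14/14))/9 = 2/3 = 0.67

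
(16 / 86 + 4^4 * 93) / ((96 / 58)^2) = 107621929 / 12384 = 8690.40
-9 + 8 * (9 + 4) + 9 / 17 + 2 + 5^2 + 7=2202 / 17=129.53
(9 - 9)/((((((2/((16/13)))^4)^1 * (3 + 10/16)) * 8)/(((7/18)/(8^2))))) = 0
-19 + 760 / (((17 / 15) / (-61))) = -695723 / 17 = -40924.88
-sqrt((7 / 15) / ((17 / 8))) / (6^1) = -sqrt(3570) / 765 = -0.08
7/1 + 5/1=12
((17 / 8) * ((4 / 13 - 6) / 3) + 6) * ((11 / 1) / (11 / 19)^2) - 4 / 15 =183949 / 2860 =64.32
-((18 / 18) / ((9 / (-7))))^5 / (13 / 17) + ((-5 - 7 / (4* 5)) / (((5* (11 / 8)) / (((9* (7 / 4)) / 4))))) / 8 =-0.01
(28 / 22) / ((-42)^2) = 1 / 1386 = 0.00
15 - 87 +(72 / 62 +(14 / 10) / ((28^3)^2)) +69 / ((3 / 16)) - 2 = 3149497344031 / 10670428160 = 295.16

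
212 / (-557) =-212 / 557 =-0.38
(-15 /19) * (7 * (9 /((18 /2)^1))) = -105 /19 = -5.53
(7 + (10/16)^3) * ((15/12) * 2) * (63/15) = 77889/1024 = 76.06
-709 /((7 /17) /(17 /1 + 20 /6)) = -735233 /21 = -35011.10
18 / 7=2.57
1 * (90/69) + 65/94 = 4315/2162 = 2.00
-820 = -820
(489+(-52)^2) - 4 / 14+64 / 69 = 1542529 / 483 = 3193.64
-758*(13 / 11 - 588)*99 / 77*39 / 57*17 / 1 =9731958210 / 1463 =6652056.19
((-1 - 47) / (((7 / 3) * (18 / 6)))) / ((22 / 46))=-14.34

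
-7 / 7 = -1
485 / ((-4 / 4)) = -485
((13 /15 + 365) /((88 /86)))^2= 3480528016 /27225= 127843.09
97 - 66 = 31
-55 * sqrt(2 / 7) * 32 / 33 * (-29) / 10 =464 * sqrt(14) / 21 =82.67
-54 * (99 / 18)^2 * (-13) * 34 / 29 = 722007 / 29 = 24896.79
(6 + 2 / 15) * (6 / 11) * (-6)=-1104 / 55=-20.07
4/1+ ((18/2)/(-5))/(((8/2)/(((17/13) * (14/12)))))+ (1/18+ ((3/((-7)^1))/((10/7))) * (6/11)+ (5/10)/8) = 336461/102960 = 3.27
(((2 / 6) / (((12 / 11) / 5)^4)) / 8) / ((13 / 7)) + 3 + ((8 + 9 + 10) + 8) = 309900391 / 6469632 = 47.90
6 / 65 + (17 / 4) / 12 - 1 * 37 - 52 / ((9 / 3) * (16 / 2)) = -40269 / 1040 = -38.72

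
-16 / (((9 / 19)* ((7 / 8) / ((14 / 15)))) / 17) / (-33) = 82688 / 4455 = 18.56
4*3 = 12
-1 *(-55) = 55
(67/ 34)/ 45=67/ 1530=0.04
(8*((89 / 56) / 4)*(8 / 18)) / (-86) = -89 / 5418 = -0.02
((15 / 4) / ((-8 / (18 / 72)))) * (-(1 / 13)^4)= 15 / 3655808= 0.00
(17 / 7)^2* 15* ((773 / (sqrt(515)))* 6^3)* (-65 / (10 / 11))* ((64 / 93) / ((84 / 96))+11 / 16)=-13242512398401* sqrt(515) / 4380796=-68599503.56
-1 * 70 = -70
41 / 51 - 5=-4.20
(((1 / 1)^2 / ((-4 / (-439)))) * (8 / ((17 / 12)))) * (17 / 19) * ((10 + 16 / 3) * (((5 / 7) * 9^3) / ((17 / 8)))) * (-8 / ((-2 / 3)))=56530275840 / 2261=25002333.41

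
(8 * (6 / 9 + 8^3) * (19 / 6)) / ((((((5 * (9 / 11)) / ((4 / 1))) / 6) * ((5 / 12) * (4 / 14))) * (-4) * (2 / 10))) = -36001504 / 45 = -800033.42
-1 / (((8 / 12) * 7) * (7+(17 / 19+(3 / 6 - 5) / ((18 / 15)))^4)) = -50043264 / 17156364071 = -0.00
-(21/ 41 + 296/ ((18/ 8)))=-48733/ 369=-132.07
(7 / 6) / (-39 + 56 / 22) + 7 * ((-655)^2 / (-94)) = -1806411572 / 56541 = -31948.70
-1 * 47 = -47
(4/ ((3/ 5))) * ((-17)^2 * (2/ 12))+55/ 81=26065/ 81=321.79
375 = 375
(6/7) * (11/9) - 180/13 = -3494/273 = -12.80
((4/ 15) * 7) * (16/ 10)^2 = 1792/ 375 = 4.78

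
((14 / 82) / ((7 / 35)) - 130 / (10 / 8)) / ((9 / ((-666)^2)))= -208422036 / 41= -5083464.29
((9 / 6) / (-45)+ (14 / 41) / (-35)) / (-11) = 53 / 13530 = 0.00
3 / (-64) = -3 / 64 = -0.05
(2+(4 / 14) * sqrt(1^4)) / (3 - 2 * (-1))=16 / 35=0.46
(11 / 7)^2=2.47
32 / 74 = 16 / 37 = 0.43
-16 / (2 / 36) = -288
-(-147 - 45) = 192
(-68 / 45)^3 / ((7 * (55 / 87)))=-9118528 / 11694375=-0.78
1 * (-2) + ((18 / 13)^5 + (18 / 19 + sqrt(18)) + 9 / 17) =3 * sqrt(2) + 547581947 / 119927639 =8.81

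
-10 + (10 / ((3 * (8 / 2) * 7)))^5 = -1306909195 / 130691232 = -10.00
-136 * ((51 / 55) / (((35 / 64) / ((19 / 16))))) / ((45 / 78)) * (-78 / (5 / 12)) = 4276127232 / 48125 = 88854.59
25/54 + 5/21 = 265/378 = 0.70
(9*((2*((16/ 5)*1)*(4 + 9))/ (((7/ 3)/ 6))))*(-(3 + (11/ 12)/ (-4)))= -26676/ 5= -5335.20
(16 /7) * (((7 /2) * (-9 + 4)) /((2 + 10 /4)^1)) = -80 /9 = -8.89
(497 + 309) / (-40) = -403 / 20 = -20.15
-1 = -1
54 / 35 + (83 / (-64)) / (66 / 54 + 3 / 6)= 27423 / 34720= 0.79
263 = 263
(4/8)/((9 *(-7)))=-1/126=-0.01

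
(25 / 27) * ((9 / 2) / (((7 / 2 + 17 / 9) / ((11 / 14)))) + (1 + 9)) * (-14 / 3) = -361775 / 7857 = -46.04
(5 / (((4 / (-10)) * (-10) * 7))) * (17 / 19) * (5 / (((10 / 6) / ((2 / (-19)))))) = -0.05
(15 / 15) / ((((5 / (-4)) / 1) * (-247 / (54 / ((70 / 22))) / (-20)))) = -9504 / 8645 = -1.10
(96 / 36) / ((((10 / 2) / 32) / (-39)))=-665.60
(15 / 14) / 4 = 15 / 56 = 0.27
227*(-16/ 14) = -1816/ 7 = -259.43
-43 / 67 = -0.64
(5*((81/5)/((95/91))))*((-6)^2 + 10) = 339066/95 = 3569.12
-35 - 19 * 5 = -130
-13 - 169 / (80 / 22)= -2379 / 40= -59.48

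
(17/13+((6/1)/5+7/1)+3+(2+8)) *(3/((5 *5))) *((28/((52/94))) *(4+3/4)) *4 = 54871278/21125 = 2597.46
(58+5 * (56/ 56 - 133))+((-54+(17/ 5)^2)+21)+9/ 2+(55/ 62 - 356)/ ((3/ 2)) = -1326307/ 1550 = -855.68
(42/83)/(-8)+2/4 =145/332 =0.44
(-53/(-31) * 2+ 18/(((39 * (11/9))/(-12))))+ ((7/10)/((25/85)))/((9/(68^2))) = 1218533174/997425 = 1221.68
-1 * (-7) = 7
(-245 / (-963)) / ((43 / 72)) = 1960 / 4601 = 0.43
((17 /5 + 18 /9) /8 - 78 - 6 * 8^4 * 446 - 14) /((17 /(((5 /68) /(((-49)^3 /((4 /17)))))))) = 438439493 /4624076296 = 0.09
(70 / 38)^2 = 1225 / 361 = 3.39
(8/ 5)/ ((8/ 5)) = 1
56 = 56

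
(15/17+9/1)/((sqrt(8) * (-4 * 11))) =-21 * sqrt(2)/374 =-0.08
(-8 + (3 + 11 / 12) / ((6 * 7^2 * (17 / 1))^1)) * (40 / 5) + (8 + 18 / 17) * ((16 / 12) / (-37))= -17841709 / 277389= -64.32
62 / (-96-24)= -31 / 60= -0.52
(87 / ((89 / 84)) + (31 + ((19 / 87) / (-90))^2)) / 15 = 617196728429 / 81847381500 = 7.54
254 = 254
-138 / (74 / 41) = -2829 / 37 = -76.46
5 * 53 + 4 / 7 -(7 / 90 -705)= 611411 / 630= 970.49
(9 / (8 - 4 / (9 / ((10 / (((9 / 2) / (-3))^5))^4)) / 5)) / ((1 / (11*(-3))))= -9320174703873 / 242659868872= -38.41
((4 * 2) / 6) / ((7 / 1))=4 / 21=0.19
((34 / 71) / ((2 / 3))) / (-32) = -51 / 2272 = -0.02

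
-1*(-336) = 336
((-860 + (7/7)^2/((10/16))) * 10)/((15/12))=-34336/5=-6867.20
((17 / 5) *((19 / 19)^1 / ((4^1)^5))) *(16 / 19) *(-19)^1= -17 / 320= -0.05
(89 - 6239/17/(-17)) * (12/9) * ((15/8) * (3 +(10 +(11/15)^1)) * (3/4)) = 48410/17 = 2847.65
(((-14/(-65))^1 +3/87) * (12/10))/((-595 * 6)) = -471/5607875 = -0.00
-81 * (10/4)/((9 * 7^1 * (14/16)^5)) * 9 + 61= 541069/117649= 4.60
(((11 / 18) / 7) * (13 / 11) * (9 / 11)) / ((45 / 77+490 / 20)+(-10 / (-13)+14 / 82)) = 6929 / 2136133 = 0.00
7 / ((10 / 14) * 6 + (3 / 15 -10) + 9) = 245 / 122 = 2.01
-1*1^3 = -1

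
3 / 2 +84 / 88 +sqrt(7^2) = 9.45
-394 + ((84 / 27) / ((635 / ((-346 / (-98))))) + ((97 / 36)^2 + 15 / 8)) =-2216999677 / 5760720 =-384.85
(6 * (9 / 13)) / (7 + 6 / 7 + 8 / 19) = 2394 / 4771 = 0.50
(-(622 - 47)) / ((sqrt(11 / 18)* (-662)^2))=-1725* sqrt(22) / 4820684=-0.00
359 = 359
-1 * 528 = -528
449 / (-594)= -449 / 594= -0.76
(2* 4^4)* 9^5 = 30233088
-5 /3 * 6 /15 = -2 /3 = -0.67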